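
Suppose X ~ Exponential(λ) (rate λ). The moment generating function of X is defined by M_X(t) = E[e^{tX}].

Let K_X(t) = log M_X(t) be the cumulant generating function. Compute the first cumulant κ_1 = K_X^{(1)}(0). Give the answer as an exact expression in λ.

M_X(t) = λ/(λ - t)
K_X(t) = log M_X(t) = log(λ) - log(λ - t)
K^(1)(t) = -1/(-λ + t)

κ_1 = K^(1)(0) = 1/λ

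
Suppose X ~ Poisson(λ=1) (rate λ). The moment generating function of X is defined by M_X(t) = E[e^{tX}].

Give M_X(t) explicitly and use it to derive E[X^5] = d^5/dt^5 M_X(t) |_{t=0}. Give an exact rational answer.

M_X(t) = e^(e^(t) - 1)
M^(5)(t) = (e^(5*t)*e^(e^(t)) + 10*e^(4*t)*e^(e^(t)) + 25*e^(3*t)*e^(e^(t)) + 15*e^(2*t)*e^(e^(t)) + e^(t)*e^(e^(t)))*e^(-1)

E[X^5] = M^(5)(0) = 52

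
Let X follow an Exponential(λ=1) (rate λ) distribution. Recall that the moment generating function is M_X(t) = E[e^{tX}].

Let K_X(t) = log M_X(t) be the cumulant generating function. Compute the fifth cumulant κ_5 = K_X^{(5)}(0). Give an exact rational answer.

M_X(t) = 1/(1 - t)
K_X(t) = log M_X(t) = -log(1 - t)
K^(5)(t) = -24/(t^5 - 5*t^4 + 10*t^3 - 10*t^2 + 5*t - 1)

κ_5 = K^(5)(0) = 24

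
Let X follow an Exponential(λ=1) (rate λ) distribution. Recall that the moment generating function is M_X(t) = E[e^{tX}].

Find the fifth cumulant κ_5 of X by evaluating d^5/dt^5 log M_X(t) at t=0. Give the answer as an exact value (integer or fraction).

κ_5 = d^5K/dt^5 |_{t=0} = 24

M_X(t) = 1/(1 - t)
K_X(t) = log M_X(t) = -log(1 - t)
dK/dt = -1/(t - 1)
d^2K/dt^2 = 1/(t^2 - 2*t + 1)
d^3K/dt^3 = -2/(t^3 - 3*t^2 + 3*t - 1)
d^4K/dt^4 = 6/(t^4 - 4*t^3 + 6*t^2 - 4*t + 1)
d^5K/dt^5 = -24/(t^5 - 5*t^4 + 10*t^3 - 10*t^2 + 5*t - 1)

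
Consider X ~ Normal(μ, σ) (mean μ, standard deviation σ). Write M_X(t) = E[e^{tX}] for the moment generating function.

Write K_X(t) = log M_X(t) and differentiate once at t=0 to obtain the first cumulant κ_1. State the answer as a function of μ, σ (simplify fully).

M_X(t) = e^(μ*t + σ^2*t^2/2)
K_X(t) = log M_X(t) = μ*t + σ^2*t^2/2
dK/dt = μ + σ^2*t

κ_1 = dK/dt |_{t=0} = μ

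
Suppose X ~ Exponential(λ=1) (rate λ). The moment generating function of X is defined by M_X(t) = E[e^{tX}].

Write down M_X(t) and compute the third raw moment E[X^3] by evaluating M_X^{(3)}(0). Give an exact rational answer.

M_X(t) = 1/(1 - t)
M′(t) = 1/(t^2 - 2*t + 1)
M′′(t) = -2/(t^3 - 3*t^2 + 3*t - 1)
M′′′(t) = 6/(t^4 - 4*t^3 + 6*t^2 - 4*t + 1)

E[X^3] = M′′′(0) = 6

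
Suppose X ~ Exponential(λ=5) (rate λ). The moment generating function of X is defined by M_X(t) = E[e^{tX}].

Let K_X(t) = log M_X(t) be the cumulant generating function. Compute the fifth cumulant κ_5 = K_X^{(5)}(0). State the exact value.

M_X(t) = 5/(5 - t)
K_X(t) = log M_X(t) = -log(5 - t) + log(5)
K^(5)(t) = -24/(t^5 - 25*t^4 + 250*t^3 - 1250*t^2 + 3125*t - 3125)

κ_5 = K^(5)(0) = 24/3125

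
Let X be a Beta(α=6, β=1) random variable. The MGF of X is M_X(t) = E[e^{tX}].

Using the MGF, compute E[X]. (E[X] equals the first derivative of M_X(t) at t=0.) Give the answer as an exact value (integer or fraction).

M_X(t) = ₁F₁(6; 7; t)
M′(t) = 6*₁F₁(7; 8; t)/7

E[X] = M′(0) = 6/7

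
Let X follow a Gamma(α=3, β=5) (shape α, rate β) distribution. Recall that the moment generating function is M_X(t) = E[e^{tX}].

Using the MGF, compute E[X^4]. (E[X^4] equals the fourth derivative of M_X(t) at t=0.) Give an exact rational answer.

E[X^4] = M′′′′(0) = 72/125

M_X(t) = 125/(5 - t)^3
M′(t) = 375/(t^4 - 20*t^3 + 150*t^2 - 500*t + 625)
M′′(t) = -1500/(t^5 - 25*t^4 + 250*t^3 - 1250*t^2 + 3125*t - 3125)
M′′′(t) = 7500/(t^6 - 30*t^5 + 375*t^4 - 2500*t^3 + 9375*t^2 - 18750*t + 15625)
M′′′′(t) = -45000/(t^7 - 35*t^6 + 525*t^5 - 4375*t^4 + 21875*t^3 - 65625*t^2 + 109375*t - 78125)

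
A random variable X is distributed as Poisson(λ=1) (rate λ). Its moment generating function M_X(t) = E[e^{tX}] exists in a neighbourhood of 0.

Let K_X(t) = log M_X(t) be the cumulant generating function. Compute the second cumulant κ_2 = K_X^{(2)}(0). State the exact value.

κ_2 = K′′(0) = 1

M_X(t) = e^(e^(t) - 1)
K_X(t) = log M_X(t) = e^(t) - 1
K′(t) = e^(t)
K′′(t) = e^(t)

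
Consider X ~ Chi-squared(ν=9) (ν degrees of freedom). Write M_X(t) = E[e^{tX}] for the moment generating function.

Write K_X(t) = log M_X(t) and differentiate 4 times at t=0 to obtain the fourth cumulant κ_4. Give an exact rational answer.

κ_4 = K′′′′(0) = 432

M_X(t) = (1 - 2*t)^(-9/2)
K_X(t) = log M_X(t) = -9*log(1 - 2*t)/2
K′(t) = -9/(2*t - 1)
K′′(t) = 18/(4*t^2 - 4*t + 1)
K′′′(t) = -72/(8*t^3 - 12*t^2 + 6*t - 1)
K′′′′(t) = 432/(16*t^4 - 32*t^3 + 24*t^2 - 8*t + 1)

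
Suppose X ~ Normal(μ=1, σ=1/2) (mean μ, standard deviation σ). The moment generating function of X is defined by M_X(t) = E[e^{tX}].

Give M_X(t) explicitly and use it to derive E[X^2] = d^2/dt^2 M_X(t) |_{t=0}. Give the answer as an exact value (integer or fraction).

M_X(t) = e^(t^2/8 + t)
dM/dt = t*e^(t)*e^(t^2/8)/4 + e^(t)*e^(t^2/8)
d^2M/dt^2 = t^2*e^(t)*e^(t^2/8)/16 + t*e^(t)*e^(t^2/8)/2 + 5*e^(t)*e^(t^2/8)/4

E[X^2] = d^2M/dt^2 |_{t=0} = 5/4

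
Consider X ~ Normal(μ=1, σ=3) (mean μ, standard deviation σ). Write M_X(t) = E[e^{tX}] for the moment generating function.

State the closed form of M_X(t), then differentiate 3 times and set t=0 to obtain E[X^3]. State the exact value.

M_X(t) = e^(9*t^2/2 + t)
M′(t) = 9*t*e^(t)*e^(9*t^2/2) + e^(t)*e^(9*t^2/2)
M′′(t) = 81*t^2*e^(t)*e^(9*t^2/2) + 18*t*e^(t)*e^(9*t^2/2) + 10*e^(t)*e^(9*t^2/2)
M′′′(t) = 729*t^3*e^(t)*e^(9*t^2/2) + 243*t^2*e^(t)*e^(9*t^2/2) + 270*t*e^(t)*e^(9*t^2/2) + 28*e^(t)*e^(9*t^2/2)

E[X^3] = M′′′(0) = 28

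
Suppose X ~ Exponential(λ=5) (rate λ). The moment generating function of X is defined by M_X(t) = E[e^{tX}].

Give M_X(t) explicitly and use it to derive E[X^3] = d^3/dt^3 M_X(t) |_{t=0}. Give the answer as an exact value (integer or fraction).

M_X(t) = 5/(5 - t)
M′(t) = 5/(t^2 - 10*t + 25)
M′′(t) = -10/(t^3 - 15*t^2 + 75*t - 125)
M′′′(t) = 30/(t^4 - 20*t^3 + 150*t^2 - 500*t + 625)

E[X^3] = M′′′(0) = 6/125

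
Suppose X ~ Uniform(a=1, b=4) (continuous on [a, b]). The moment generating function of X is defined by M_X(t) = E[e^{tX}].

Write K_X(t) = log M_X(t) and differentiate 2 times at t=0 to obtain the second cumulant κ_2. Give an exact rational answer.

κ_2 = D^2[K](0) = 3/4

M_X(t) = (e^(4*t) - e^(t))/(3*t)
K_X(t) = log M_X(t) = -log(t) + log(e^(4*t) - e^(t)) - log(3)
D^2[K](t) = (-9*t^2*e^(3*t) + e^(6*t) - 2*e^(3*t) + 1)/(t^2*e^(6*t) - 2*t^2*e^(3*t) + t^2)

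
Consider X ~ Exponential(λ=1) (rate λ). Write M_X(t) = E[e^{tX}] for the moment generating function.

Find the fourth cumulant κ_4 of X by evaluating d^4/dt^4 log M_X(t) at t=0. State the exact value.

M_X(t) = 1/(1 - t)
K_X(t) = log M_X(t) = -log(1 - t)
dK/dt = -1/(t - 1)
d^2K/dt^2 = 1/(t^2 - 2*t + 1)
d^3K/dt^3 = -2/(t^3 - 3*t^2 + 3*t - 1)
d^4K/dt^4 = 6/(t^4 - 4*t^3 + 6*t^2 - 4*t + 1)

κ_4 = d^4K/dt^4 |_{t=0} = 6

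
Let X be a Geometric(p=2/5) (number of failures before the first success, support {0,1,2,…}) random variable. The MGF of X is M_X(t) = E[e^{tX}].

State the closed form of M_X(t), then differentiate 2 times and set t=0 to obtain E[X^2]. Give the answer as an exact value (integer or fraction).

E[X^2] = M′′(0) = 6

M_X(t) = 2/(5*(1 - 3*e^(t)/5))
M′(t) = 6*e^(t)/(9*e^(2*t) - 30*e^(t) + 25)
M′′(t) = (-18*e^(2*t) - 30*e^(t))/(27*e^(3*t) - 135*e^(2*t) + 225*e^(t) - 125)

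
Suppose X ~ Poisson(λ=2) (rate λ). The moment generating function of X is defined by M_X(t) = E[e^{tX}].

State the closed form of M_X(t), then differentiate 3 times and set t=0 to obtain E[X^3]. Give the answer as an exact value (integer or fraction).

E[X^3] = D^3[M](0) = 22

M_X(t) = e^(2*e^(t) - 2)
D^3[M](t) = (8*e^(3*t)*e^(2*e^(t)) + 12*e^(2*t)*e^(2*e^(t)) + 2*e^(t)*e^(2*e^(t)))*e^(-2)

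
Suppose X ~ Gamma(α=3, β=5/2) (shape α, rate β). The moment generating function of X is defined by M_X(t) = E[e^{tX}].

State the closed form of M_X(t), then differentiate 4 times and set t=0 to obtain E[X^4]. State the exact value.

E[X^4] = M^(4)(0) = 1152/125

M_X(t) = 125/(8*(5/2 - t)^3)
M^(4)(t) = -720000/(128*t^7 - 2240*t^6 + 16800*t^5 - 70000*t^4 + 175000*t^3 - 262500*t^2 + 218750*t - 78125)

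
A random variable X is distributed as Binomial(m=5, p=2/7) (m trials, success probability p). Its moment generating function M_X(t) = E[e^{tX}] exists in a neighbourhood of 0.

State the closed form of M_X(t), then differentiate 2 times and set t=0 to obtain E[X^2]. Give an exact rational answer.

E[X^2] = M′′(0) = 150/49

M_X(t) = (2*e^(t)/7 + 5/7)^5
M′(t) = 160*e^(5*t)/16807 + 1600*e^(4*t)/16807 + 6000*e^(3*t)/16807 + 10000*e^(2*t)/16807 + 6250*e^(t)/16807
M′′(t) = 800*e^(5*t)/16807 + 6400*e^(4*t)/16807 + 18000*e^(3*t)/16807 + 20000*e^(2*t)/16807 + 6250*e^(t)/16807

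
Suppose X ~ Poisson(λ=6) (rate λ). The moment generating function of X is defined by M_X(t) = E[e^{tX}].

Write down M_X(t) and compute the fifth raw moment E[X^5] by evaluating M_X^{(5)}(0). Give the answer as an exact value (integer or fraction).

E[X^5] = D^5[M](0) = 26682

M_X(t) = e^(6*e^(t) - 6)
D^5[M](t) = (7776*e^(5*t)*e^(6*e^(t)) + 12960*e^(4*t)*e^(6*e^(t)) + 5400*e^(3*t)*e^(6*e^(t)) + 540*e^(2*t)*e^(6*e^(t)) + 6*e^(t)*e^(6*e^(t)))*e^(-6)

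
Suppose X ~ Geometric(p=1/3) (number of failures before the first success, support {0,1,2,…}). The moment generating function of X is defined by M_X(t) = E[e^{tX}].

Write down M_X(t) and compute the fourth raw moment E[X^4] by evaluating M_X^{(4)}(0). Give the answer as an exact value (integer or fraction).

E[X^4] = M′′′′(0) = 730

M_X(t) = 1/(3*(1 - 2*e^(t)/3))
M′(t) = 2*e^(t)/(4*e^(2*t) - 12*e^(t) + 9)
M′′(t) = (-4*e^(2*t) - 6*e^(t))/(8*e^(3*t) - 36*e^(2*t) + 54*e^(t) - 27)
M′′′(t) = (8*e^(3*t) + 48*e^(2*t) + 18*e^(t))/(16*e^(4*t) - 96*e^(3*t) + 216*e^(2*t) - 216*e^(t) + 81)
M′′′′(t) = (-16*e^(4*t) - 264*e^(3*t) - 396*e^(2*t) - 54*e^(t))/(32*e^(5*t) - 240*e^(4*t) + 720*e^(3*t) - 1080*e^(2*t) + 810*e^(t) - 243)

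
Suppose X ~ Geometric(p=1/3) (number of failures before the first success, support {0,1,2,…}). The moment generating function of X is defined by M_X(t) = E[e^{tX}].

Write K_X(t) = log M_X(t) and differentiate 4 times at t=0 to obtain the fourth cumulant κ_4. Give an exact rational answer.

M_X(t) = 1/(3*(1 - 2*e^(t)/3))
K_X(t) = log M_X(t) = -log(1 - 2*e^(t)/3) - log(3)
K^(4)(t) = (24*e^(3*t) + 144*e^(2*t) + 54*e^(t))/(16*e^(4*t) - 96*e^(3*t) + 216*e^(2*t) - 216*e^(t) + 81)

κ_4 = K^(4)(0) = 222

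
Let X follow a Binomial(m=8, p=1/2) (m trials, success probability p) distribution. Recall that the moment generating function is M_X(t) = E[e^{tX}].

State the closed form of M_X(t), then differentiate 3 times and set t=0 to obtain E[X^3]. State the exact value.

M_X(t) = (e^(t)/2 + 1/2)^8
M′(t) = e^(8*t)/32 + 7*e^(7*t)/32 + 21*e^(6*t)/32 + 35*e^(5*t)/32 + 35*e^(4*t)/32 + 21*e^(3*t)/32 + 7*e^(2*t)/32 + e^(t)/32
M′′(t) = e^(8*t)/4 + 49*e^(7*t)/32 + 63*e^(6*t)/16 + 175*e^(5*t)/32 + 35*e^(4*t)/8 + 63*e^(3*t)/32 + 7*e^(2*t)/16 + e^(t)/32
M′′′(t) = 2*e^(8*t) + 343*e^(7*t)/32 + 189*e^(6*t)/8 + 875*e^(5*t)/32 + 35*e^(4*t)/2 + 189*e^(3*t)/32 + 7*e^(2*t)/8 + e^(t)/32

E[X^3] = M′′′(0) = 88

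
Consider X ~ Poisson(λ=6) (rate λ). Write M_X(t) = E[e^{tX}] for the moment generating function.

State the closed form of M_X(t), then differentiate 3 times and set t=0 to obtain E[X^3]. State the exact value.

E[X^3] = M^(3)(0) = 330

M_X(t) = e^(6*e^(t) - 6)
M^(3)(t) = (216*e^(3*t)*e^(6*e^(t)) + 108*e^(2*t)*e^(6*e^(t)) + 6*e^(t)*e^(6*e^(t)))*e^(-6)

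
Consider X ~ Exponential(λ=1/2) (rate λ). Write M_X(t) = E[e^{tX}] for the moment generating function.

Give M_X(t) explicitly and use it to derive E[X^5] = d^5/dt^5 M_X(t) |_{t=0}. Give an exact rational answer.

M_X(t) = 1/(2*(1/2 - t))
D^5[M](t) = 3840/(64*t^6 - 192*t^5 + 240*t^4 - 160*t^3 + 60*t^2 - 12*t + 1)

E[X^5] = D^5[M](0) = 3840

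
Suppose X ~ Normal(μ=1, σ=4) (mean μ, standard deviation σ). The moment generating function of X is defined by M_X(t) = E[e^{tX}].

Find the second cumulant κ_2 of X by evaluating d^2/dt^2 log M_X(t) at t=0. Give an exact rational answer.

M_X(t) = e^(8*t^2 + t)
K_X(t) = log M_X(t) = 8*t^2 + t
dK/dt = 16*t + 1
d^2K/dt^2 = 16

κ_2 = d^2K/dt^2 |_{t=0} = 16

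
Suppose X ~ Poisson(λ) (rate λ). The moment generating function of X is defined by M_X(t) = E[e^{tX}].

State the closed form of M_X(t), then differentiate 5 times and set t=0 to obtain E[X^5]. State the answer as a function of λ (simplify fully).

E[X^5] = M^(5)(0) = λ*(λ^4 + 10*λ^3 + 25*λ^2 + 15*λ + 1)

M_X(t) = e^(λ*(e^(t) - 1))
M^(5)(t) = (λ^5*e^(5*t)*e^(λ*e^(t)) + 10*λ^4*e^(4*t)*e^(λ*e^(t)) + 25*λ^3*e^(3*t)*e^(λ*e^(t)) + 15*λ^2*e^(2*t)*e^(λ*e^(t)) + λ*e^(t)*e^(λ*e^(t)))*e^(-λ)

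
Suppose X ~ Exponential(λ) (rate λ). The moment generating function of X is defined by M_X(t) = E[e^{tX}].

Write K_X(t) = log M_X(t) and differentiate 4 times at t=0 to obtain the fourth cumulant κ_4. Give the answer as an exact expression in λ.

M_X(t) = λ/(λ - t)
K_X(t) = log M_X(t) = log(λ) - log(λ - t)
D^4[K](t) = 6/(λ^4 - 4*λ^3*t + 6*λ^2*t^2 - 4*λ*t^3 + t^4)

κ_4 = D^4[K](0) = 6/λ^4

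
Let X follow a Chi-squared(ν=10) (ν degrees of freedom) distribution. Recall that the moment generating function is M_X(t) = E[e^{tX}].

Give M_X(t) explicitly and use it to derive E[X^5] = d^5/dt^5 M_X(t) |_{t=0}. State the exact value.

M_X(t) = (1 - 2*t)^(-5)
M^(5)(t) = 483840/(1024*t^10 - 5120*t^9 + 11520*t^8 - 15360*t^7 + 13440*t^6 - 8064*t^5 + 3360*t^4 - 960*t^3 + 180*t^2 - 20*t + 1)

E[X^5] = M^(5)(0) = 483840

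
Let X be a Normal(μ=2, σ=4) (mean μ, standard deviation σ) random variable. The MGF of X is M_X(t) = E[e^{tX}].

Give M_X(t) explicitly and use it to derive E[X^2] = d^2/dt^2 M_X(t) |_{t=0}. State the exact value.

M_X(t) = e^(8*t^2 + 2*t)
M^(2)(t) = 256*t^2*e^(2*t)*e^(8*t^2) + 64*t*e^(2*t)*e^(8*t^2) + 20*e^(2*t)*e^(8*t^2)

E[X^2] = M^(2)(0) = 20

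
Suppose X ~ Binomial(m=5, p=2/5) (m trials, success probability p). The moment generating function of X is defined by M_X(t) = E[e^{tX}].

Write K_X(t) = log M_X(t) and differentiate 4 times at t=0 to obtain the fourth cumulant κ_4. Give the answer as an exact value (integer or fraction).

κ_4 = d^4K/dt^4 |_{t=0} = -66/125

M_X(t) = (2*e^(t)/5 + 3/5)^5
K_X(t) = log M_X(t) = 5*log(2*e^(t)/5 + 3/5)
dK/dt = 10*e^(t)/(2*e^(t) + 3)
d^2K/dt^2 = 30*e^(t)/(4*e^(2*t) + 12*e^(t) + 9)
d^3K/dt^3 = (-60*e^(2*t) + 90*e^(t))/(8*e^(3*t) + 36*e^(2*t) + 54*e^(t) + 27)
d^4K/dt^4 = (120*e^(3*t) - 720*e^(2*t) + 270*e^(t))/(16*e^(4*t) + 96*e^(3*t) + 216*e^(2*t) + 216*e^(t) + 81)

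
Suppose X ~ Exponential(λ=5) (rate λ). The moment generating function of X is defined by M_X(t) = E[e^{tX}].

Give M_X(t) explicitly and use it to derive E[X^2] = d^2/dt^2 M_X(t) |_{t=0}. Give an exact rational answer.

E[X^2] = d^2M/dt^2 |_{t=0} = 2/25

M_X(t) = 5/(5 - t)
dM/dt = 5/(t^2 - 10*t + 25)
d^2M/dt^2 = -10/(t^3 - 15*t^2 + 75*t - 125)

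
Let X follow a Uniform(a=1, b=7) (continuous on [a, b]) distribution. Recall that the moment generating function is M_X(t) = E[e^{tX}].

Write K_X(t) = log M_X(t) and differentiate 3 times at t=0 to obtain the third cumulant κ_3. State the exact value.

M_X(t) = (e^(7*t) - e^(t))/(6*t)
K_X(t) = log M_X(t) = -log(t) + log(e^(7*t) - e^(t)) - log(6)
K^(3)(t) = (216*t^3*e^(12*t) + 216*t^3*e^(6*t) - 2*e^(18*t) + 6*e^(12*t) - 6*e^(6*t) + 2)/(t^3*e^(18*t) - 3*t^3*e^(12*t) + 3*t^3*e^(6*t) - t^3)

κ_3 = K^(3)(0) = 0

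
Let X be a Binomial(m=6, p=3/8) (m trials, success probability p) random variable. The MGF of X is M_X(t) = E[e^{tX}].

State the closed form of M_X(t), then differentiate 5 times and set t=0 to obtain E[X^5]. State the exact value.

E[X^5] = D^5[M](0) = 614943/2048

M_X(t) = (3*e^(t)/8 + 5/8)^6
D^5[M](t) = 177147*e^(6*t)/8192 + 11390625*e^(5*t)/131072 + 30375*e^(4*t)/256 + 4100625*e^(3*t)/65536 + 84375*e^(2*t)/8192 + 28125*e^(t)/131072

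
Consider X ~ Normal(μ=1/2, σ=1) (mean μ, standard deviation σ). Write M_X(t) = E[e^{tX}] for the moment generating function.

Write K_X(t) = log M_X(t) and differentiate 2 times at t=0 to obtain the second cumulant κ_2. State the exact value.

M_X(t) = e^(t^2/2 + t/2)
K_X(t) = log M_X(t) = t^2/2 + t/2
K^(2)(t) = 1

κ_2 = K^(2)(0) = 1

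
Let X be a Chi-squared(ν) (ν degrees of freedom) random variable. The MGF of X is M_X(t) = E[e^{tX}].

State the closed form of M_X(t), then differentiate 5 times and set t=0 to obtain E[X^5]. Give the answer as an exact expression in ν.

M_X(t) = (1 - 2*t)^(-ν/2)
dM/dt = -ν/(2*t*(1 - 2*t)^(ν/2) - (1 - 2*t)^(ν/2))
d^2M/dt^2 = (ν^2 + 2*ν)/(4*t^2*(1 - 2*t)^(ν/2) - 4*t*(1 - 2*t)^(ν/2) + (1 - 2*t)^(ν/2))
d^3M/dt^3 = (-ν^3 - 6*ν^2 - 8*ν)/(8*t^3*(1 - 2*t)^(ν/2) - 12*t^2*(1 - 2*t)^(ν/2) + 6*t*(1 - 2*t)^(ν/2) - (1 - 2*t)^(ν/2))
d^4M/dt^4 = (ν^4 + 12*ν^3 + 44*ν^2 + 48*ν)/(16*t^4*(1 - 2*t)^(ν/2) - 32*t^3*(1 - 2*t)^(ν/2) + 24*t^2*(1 - 2*t)^(ν/2) - 8*t*(1 - 2*t)^(ν/2) + (1 - 2*t)^(ν/2))

E[X^5] = d^5M/dt^5 |_{t=0} = ν*(ν^4 + 20*ν^3 + 140*ν^2 + 400*ν + 384)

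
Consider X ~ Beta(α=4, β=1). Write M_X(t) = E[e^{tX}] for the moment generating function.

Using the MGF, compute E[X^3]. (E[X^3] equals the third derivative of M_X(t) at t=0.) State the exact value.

M_X(t) = ₁F₁(4; 5; t)
M^(3)(t) = 4*₁F₁(7; 8; t)/7

E[X^3] = M^(3)(0) = 4/7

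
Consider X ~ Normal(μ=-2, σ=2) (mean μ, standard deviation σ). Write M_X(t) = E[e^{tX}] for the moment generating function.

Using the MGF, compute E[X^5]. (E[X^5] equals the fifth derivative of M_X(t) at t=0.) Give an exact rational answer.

M_X(t) = e^(2*t^2 - 2*t)
M^(5)(t) = (1024*t^5*e^(2*t^2) - 2560*t^4*e^(2*t^2) + 5120*t^3*e^(2*t^2) - 5120*t^2*e^(2*t^2) + 3200*t*e^(2*t^2) - 832*e^(2*t^2))*e^(-2*t)

E[X^5] = M^(5)(0) = -832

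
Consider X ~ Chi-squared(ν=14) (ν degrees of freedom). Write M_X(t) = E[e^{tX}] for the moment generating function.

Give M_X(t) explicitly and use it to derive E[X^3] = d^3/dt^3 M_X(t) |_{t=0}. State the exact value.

E[X^3] = d^3M/dt^3 |_{t=0} = 4032

M_X(t) = (1 - 2*t)^(-7)
dM/dt = 14/(256*t^8 - 1024*t^7 + 1792*t^6 - 1792*t^5 + 1120*t^4 - 448*t^3 + 112*t^2 - 16*t + 1)
d^2M/dt^2 = -224/(512*t^9 - 2304*t^8 + 4608*t^7 - 5376*t^6 + 4032*t^5 - 2016*t^4 + 672*t^3 - 144*t^2 + 18*t - 1)
d^3M/dt^3 = 4032/(1024*t^10 - 5120*t^9 + 11520*t^8 - 15360*t^7 + 13440*t^6 - 8064*t^5 + 3360*t^4 - 960*t^3 + 180*t^2 - 20*t + 1)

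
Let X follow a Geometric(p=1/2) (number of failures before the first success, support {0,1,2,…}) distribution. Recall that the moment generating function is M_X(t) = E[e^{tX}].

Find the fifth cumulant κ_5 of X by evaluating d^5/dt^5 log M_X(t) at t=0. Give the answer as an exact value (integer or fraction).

κ_5 = K′′′′′(0) = 150

M_X(t) = 1/(2*(1 - e^(t)/2))
K_X(t) = log M_X(t) = -log(1 - e^(t)/2) - log(2)
K′(t) = -e^(t)/(e^(t) - 2)
K′′(t) = 2*e^(t)/(e^(2*t) - 4*e^(t) + 4)
K′′′(t) = (-2*e^(2*t) - 4*e^(t))/(e^(3*t) - 6*e^(2*t) + 12*e^(t) - 8)
K′′′′(t) = (2*e^(3*t) + 16*e^(2*t) + 8*e^(t))/(e^(4*t) - 8*e^(3*t) + 24*e^(2*t) - 32*e^(t) + 16)
K′′′′′(t) = (-2*e^(4*t) - 44*e^(3*t) - 88*e^(2*t) - 16*e^(t))/(e^(5*t) - 10*e^(4*t) + 40*e^(3*t) - 80*e^(2*t) + 80*e^(t) - 32)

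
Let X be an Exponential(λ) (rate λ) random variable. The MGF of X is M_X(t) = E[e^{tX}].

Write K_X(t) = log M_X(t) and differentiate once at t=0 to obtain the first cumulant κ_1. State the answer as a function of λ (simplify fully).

κ_1 = K^(1)(0) = 1/λ

M_X(t) = λ/(λ - t)
K_X(t) = log M_X(t) = log(λ) - log(λ - t)
K^(1)(t) = -1/(-λ + t)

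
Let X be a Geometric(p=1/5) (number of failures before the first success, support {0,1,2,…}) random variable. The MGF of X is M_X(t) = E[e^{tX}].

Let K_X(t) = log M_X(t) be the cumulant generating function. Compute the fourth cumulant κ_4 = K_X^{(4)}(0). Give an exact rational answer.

M_X(t) = 1/(5*(1 - 4*e^(t)/5))
K_X(t) = log M_X(t) = -log(1 - 4*e^(t)/5) - log(5)
dK/dt = -4*e^(t)/(4*e^(t) - 5)
d^2K/dt^2 = 20*e^(t)/(16*e^(2*t) - 40*e^(t) + 25)
d^3K/dt^3 = (-80*e^(2*t) - 100*e^(t))/(64*e^(3*t) - 240*e^(2*t) + 300*e^(t) - 125)
d^4K/dt^4 = (320*e^(3*t) + 1600*e^(2*t) + 500*e^(t))/(256*e^(4*t) - 1280*e^(3*t) + 2400*e^(2*t) - 2000*e^(t) + 625)

κ_4 = d^4K/dt^4 |_{t=0} = 2420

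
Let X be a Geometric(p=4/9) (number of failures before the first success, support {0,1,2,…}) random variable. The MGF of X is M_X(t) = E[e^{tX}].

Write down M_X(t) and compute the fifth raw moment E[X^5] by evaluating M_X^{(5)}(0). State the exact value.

E[X^5] = d^5M/dt^5 |_{t=0} = 165535/128

M_X(t) = 4/(9*(1 - 5*e^(t)/9))
dM/dt = 20*e^(t)/(25*e^(2*t) - 90*e^(t) + 81)
d^2M/dt^2 = (-100*e^(2*t) - 180*e^(t))/(125*e^(3*t) - 675*e^(2*t) + 1215*e^(t) - 729)
d^3M/dt^3 = (500*e^(3*t) + 3600*e^(2*t) + 1620*e^(t))/(625*e^(4*t) - 4500*e^(3*t) + 12150*e^(2*t) - 14580*e^(t) + 6561)
d^4M/dt^4 = (-2500*e^(4*t) - 49500*e^(3*t) - 89100*e^(2*t) - 14580*e^(t))/(3125*e^(5*t) - 28125*e^(4*t) + 101250*e^(3*t) - 182250*e^(2*t) + 164025*e^(t) - 59049)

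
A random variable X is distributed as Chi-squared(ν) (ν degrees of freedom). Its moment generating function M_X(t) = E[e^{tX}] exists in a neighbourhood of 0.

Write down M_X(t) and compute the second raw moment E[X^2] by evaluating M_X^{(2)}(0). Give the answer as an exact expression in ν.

M_X(t) = (1 - 2*t)^(-ν/2)
dM/dt = -ν/(2*t*(1 - 2*t)^(ν/2) - (1 - 2*t)^(ν/2))
d^2M/dt^2 = (ν^2 + 2*ν)/(4*t^2*(1 - 2*t)^(ν/2) - 4*t*(1 - 2*t)^(ν/2) + (1 - 2*t)^(ν/2))

E[X^2] = d^2M/dt^2 |_{t=0} = ν*(ν + 2)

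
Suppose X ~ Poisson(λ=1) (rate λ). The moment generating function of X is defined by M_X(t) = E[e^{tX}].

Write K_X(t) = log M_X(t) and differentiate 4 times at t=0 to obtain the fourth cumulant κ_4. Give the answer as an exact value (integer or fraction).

κ_4 = K′′′′(0) = 1

M_X(t) = e^(e^(t) - 1)
K_X(t) = log M_X(t) = e^(t) - 1
K′(t) = e^(t)
K′′(t) = e^(t)
K′′′(t) = e^(t)
K′′′′(t) = e^(t)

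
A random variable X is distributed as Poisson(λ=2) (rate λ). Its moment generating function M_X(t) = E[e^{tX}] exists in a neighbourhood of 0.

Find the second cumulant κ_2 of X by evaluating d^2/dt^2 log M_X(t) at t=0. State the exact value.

κ_2 = K^(2)(0) = 2

M_X(t) = e^(2*e^(t) - 2)
K_X(t) = log M_X(t) = 2*e^(t) - 2
K^(2)(t) = 2*e^(t)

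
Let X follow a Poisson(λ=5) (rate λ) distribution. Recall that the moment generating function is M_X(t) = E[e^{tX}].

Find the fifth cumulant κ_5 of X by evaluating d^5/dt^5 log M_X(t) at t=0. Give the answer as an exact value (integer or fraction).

κ_5 = D^5[K](0) = 5

M_X(t) = e^(5*e^(t) - 5)
K_X(t) = log M_X(t) = 5*e^(t) - 5
D^5[K](t) = 5*e^(t)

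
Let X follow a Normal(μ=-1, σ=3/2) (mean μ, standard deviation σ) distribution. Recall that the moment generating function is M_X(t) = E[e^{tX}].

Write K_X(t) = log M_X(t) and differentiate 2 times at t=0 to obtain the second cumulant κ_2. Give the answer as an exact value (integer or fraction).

κ_2 = D^2[K](0) = 9/4

M_X(t) = e^(9*t^2/8 - t)
K_X(t) = log M_X(t) = 9*t^2/8 - t
D^2[K](t) = 9/4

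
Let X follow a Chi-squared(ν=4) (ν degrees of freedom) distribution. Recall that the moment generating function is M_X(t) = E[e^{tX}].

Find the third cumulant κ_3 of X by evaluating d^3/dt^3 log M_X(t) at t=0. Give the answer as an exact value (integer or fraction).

M_X(t) = (1 - 2*t)^(-2)
K_X(t) = log M_X(t) = -2*log(1 - 2*t)
D^3[K](t) = -32/(8*t^3 - 12*t^2 + 6*t - 1)

κ_3 = D^3[K](0) = 32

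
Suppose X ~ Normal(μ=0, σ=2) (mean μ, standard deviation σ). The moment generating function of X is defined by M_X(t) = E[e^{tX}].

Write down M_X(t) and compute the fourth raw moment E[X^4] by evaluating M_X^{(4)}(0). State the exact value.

E[X^4] = M^(4)(0) = 48

M_X(t) = e^(2*t^2)
M^(4)(t) = 256*t^4*e^(2*t^2) + 384*t^2*e^(2*t^2) + 48*e^(2*t^2)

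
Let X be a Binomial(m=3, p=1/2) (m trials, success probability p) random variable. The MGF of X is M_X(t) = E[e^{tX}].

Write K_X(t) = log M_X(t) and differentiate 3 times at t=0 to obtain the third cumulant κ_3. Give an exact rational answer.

κ_3 = K′′′(0) = 0

M_X(t) = (e^(t)/2 + 1/2)^3
K_X(t) = log M_X(t) = 3*log(e^(t)/2 + 1/2)
K′(t) = 3*e^(t)/(e^(t) + 1)
K′′(t) = 3*e^(t)/(e^(2*t) + 2*e^(t) + 1)
K′′′(t) = (-3*e^(2*t) + 3*e^(t))/(e^(3*t) + 3*e^(2*t) + 3*e^(t) + 1)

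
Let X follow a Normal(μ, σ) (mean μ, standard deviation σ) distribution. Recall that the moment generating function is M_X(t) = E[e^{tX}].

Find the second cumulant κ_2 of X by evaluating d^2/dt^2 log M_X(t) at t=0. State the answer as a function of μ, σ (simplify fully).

κ_2 = d^2K/dt^2 |_{t=0} = σ^2

M_X(t) = e^(μ*t + σ^2*t^2/2)
K_X(t) = log M_X(t) = μ*t + σ^2*t^2/2
dK/dt = μ + σ^2*t
d^2K/dt^2 = σ^2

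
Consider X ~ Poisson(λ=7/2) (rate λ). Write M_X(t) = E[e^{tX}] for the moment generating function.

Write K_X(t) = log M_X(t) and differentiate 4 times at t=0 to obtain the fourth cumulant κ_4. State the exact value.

κ_4 = K^(4)(0) = 7/2

M_X(t) = e^(7*e^(t)/2 - 7/2)
K_X(t) = log M_X(t) = 7*e^(t)/2 - 7/2
K^(4)(t) = 7*e^(t)/2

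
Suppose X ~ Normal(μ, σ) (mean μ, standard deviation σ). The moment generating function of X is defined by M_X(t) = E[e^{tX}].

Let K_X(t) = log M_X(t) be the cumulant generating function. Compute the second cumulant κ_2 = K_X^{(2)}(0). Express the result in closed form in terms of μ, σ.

M_X(t) = e^(μ*t + σ^2*t^2/2)
K_X(t) = log M_X(t) = μ*t + σ^2*t^2/2
K^(2)(t) = σ^2

κ_2 = K^(2)(0) = σ^2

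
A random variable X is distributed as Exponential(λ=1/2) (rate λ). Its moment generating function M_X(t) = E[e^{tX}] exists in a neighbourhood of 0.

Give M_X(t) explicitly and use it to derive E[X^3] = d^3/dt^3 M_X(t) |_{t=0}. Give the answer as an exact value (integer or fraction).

M_X(t) = 1/(2*(1/2 - t))
D^3[M](t) = 48/(16*t^4 - 32*t^3 + 24*t^2 - 8*t + 1)

E[X^3] = D^3[M](0) = 48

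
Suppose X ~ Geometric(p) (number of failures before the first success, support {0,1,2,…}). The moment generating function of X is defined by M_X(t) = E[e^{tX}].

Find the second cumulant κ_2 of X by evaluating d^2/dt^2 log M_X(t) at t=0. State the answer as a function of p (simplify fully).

M_X(t) = p/(-(1 - p)*e^(t) + 1)
K_X(t) = log M_X(t) = log(p) - log(-(1 - p)*e^(t) + 1)
K^(2)(t) = (-p*e^(t) + e^(t))/(p^2*e^(2*t) - 2*p*e^(2*t) + 2*p*e^(t) + e^(2*t) - 2*e^(t) + 1)

κ_2 = K^(2)(0) = (1 - p)/p^2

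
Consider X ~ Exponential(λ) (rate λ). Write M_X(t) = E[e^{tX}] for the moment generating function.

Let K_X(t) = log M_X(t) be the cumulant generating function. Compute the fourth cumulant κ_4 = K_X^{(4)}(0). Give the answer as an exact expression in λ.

κ_4 = K′′′′(0) = 6/λ^4

M_X(t) = λ/(λ - t)
K_X(t) = log M_X(t) = log(λ) - log(λ - t)
K′(t) = -1/(-λ + t)
K′′(t) = 1/(λ^2 - 2*λ*t + t^2)
K′′′(t) = -2/(-λ^3 + 3*λ^2*t - 3*λ*t^2 + t^3)
K′′′′(t) = 6/(λ^4 - 4*λ^3*t + 6*λ^2*t^2 - 4*λ*t^3 + t^4)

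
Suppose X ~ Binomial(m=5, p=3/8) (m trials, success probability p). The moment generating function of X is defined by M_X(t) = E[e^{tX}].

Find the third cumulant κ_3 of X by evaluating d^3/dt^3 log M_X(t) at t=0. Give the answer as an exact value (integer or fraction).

M_X(t) = (3*e^(t)/8 + 5/8)^5
K_X(t) = log M_X(t) = 5*log(3*e^(t)/8 + 5/8)
D^3[K](t) = (-225*e^(2*t) + 375*e^(t))/(27*e^(3*t) + 135*e^(2*t) + 225*e^(t) + 125)

κ_3 = D^3[K](0) = 75/256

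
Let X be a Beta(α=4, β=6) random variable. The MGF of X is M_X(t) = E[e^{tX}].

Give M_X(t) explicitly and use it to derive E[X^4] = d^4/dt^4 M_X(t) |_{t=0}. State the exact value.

E[X^4] = M′′′′(0) = 7/143

M_X(t) = ₁F₁(4; 10; t)
M′(t) = 2*₁F₁(5; 11; t)/5
M′′(t) = 2*₁F₁(6; 12; t)/11
M′′′(t) = ₁F₁(7; 13; t)/11
M′′′′(t) = 7*₁F₁(8; 14; t)/143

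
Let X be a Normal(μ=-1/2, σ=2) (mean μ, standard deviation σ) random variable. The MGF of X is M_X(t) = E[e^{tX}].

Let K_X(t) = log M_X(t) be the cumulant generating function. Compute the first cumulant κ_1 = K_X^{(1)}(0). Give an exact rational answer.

M_X(t) = e^(2*t^2 - t/2)
K_X(t) = log M_X(t) = 2*t^2 - t/2
K^(1)(t) = 4*t - 1/2

κ_1 = K^(1)(0) = -1/2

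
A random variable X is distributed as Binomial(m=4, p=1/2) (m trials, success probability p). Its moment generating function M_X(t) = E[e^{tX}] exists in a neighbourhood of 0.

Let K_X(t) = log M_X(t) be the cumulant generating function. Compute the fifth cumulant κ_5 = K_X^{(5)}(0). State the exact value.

κ_5 = K′′′′′(0) = 0

M_X(t) = (e^(t)/2 + 1/2)^4
K_X(t) = log M_X(t) = 4*log(e^(t)/2 + 1/2)
K′(t) = 4*e^(t)/(e^(t) + 1)
K′′(t) = 4*e^(t)/(e^(2*t) + 2*e^(t) + 1)
K′′′(t) = (-4*e^(2*t) + 4*e^(t))/(e^(3*t) + 3*e^(2*t) + 3*e^(t) + 1)
K′′′′(t) = (4*e^(3*t) - 16*e^(2*t) + 4*e^(t))/(e^(4*t) + 4*e^(3*t) + 6*e^(2*t) + 4*e^(t) + 1)
K′′′′′(t) = (-4*e^(4*t) + 44*e^(3*t) - 44*e^(2*t) + 4*e^(t))/(e^(5*t) + 5*e^(4*t) + 10*e^(3*t) + 10*e^(2*t) + 5*e^(t) + 1)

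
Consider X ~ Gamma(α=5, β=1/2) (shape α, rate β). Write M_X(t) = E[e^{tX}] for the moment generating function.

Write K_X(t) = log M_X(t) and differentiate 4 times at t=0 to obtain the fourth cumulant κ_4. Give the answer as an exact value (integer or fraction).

M_X(t) = 1/(32*(1/2 - t)^5)
K_X(t) = log M_X(t) = -5*log(1/2 - t) - 5*log(2)
dK/dt = -10/(2*t - 1)
d^2K/dt^2 = 20/(4*t^2 - 4*t + 1)
d^3K/dt^3 = -80/(8*t^3 - 12*t^2 + 6*t - 1)
d^4K/dt^4 = 480/(16*t^4 - 32*t^3 + 24*t^2 - 8*t + 1)

κ_4 = d^4K/dt^4 |_{t=0} = 480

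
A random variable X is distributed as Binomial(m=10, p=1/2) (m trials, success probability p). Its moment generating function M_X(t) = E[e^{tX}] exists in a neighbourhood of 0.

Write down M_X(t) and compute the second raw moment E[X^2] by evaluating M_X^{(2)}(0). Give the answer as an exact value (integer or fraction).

E[X^2] = d^2M/dt^2 |_{t=0} = 55/2

M_X(t) = (e^(t)/2 + 1/2)^10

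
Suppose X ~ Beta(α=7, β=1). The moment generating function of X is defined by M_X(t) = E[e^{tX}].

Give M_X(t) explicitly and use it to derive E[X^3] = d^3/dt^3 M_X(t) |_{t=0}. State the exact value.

E[X^3] = D^3[M](0) = 7/10

M_X(t) = ₁F₁(7; 8; t)
D^3[M](t) = 7*₁F₁(10; 11; t)/10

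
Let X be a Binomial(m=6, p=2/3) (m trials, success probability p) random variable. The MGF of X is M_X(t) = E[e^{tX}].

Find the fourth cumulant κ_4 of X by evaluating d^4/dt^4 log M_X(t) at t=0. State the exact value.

κ_4 = D^4[K](0) = -4/9

M_X(t) = (2*e^(t)/3 + 1/3)^6
K_X(t) = log M_X(t) = 6*log(2*e^(t)/3 + 1/3)
D^4[K](t) = (48*e^(3*t) - 96*e^(2*t) + 12*e^(t))/(16*e^(4*t) + 32*e^(3*t) + 24*e^(2*t) + 8*e^(t) + 1)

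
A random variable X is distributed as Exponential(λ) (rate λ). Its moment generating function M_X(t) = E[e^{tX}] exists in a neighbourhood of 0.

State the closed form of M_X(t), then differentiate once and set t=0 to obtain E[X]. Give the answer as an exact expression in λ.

E[X] = D[M](0) = 1/λ

M_X(t) = λ/(λ - t)
D[M](t) = λ/(λ^2 - 2*λ*t + t^2)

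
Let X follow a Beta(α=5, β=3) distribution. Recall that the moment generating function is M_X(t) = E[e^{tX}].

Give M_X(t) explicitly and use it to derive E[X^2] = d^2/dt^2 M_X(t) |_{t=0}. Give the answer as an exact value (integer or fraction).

E[X^2] = D^2[M](0) = 5/12

M_X(t) = ₁F₁(5; 8; t)
D^2[M](t) = 5*₁F₁(7; 10; t)/12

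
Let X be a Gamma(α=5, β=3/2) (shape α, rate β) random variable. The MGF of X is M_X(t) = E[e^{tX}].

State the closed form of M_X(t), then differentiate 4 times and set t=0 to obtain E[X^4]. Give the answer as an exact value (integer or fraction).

E[X^4] = D^4[M](0) = 8960/27

M_X(t) = 243/(32*(3/2 - t)^5)
D^4[M](t) = -6531840/(512*t^9 - 6912*t^8 + 41472*t^7 - 145152*t^6 + 326592*t^5 - 489888*t^4 + 489888*t^3 - 314928*t^2 + 118098*t - 19683)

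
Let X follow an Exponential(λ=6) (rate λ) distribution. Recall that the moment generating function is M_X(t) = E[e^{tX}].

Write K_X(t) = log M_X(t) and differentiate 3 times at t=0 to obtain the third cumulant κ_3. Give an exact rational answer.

M_X(t) = 6/(6 - t)
K_X(t) = log M_X(t) = -log(6 - t) + log(6)
K^(3)(t) = -2/(t^3 - 18*t^2 + 108*t - 216)

κ_3 = K^(3)(0) = 1/108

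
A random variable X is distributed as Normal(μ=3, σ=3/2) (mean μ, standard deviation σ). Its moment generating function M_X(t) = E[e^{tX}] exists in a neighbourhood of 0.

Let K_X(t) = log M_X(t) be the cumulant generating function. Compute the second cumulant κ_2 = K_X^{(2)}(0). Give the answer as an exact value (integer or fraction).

M_X(t) = e^(9*t^2/8 + 3*t)
K_X(t) = log M_X(t) = 9*t^2/8 + 3*t
D^2[K](t) = 9/4

κ_2 = D^2[K](0) = 9/4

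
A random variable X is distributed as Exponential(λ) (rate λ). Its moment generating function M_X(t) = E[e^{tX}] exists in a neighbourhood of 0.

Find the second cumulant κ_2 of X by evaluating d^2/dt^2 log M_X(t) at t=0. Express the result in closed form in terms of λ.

M_X(t) = λ/(λ - t)
K_X(t) = log M_X(t) = log(λ) - log(λ - t)
K′(t) = -1/(-λ + t)
K′′(t) = 1/(λ^2 - 2*λ*t + t^2)

κ_2 = K′′(0) = λ^(-2)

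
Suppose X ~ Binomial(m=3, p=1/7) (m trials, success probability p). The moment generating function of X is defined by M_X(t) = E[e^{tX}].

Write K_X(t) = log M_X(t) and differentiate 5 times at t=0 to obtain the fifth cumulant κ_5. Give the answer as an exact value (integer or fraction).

κ_5 = d^5K/dt^5 |_{t=0} = -2070/16807

M_X(t) = (e^(t)/7 + 6/7)^3
K_X(t) = log M_X(t) = 3*log(e^(t)/7 + 6/7)
dK/dt = 3*e^(t)/(e^(t) + 6)
d^2K/dt^2 = 18*e^(t)/(e^(2*t) + 12*e^(t) + 36)
d^3K/dt^3 = (-18*e^(2*t) + 108*e^(t))/(e^(3*t) + 18*e^(2*t) + 108*e^(t) + 216)
d^4K/dt^4 = (18*e^(3*t) - 432*e^(2*t) + 648*e^(t))/(e^(4*t) + 24*e^(3*t) + 216*e^(2*t) + 864*e^(t) + 1296)
d^5K/dt^5 = (-18*e^(4*t) + 1188*e^(3*t) - 7128*e^(2*t) + 3888*e^(t))/(e^(5*t) + 30*e^(4*t) + 360*e^(3*t) + 2160*e^(2*t) + 6480*e^(t) + 7776)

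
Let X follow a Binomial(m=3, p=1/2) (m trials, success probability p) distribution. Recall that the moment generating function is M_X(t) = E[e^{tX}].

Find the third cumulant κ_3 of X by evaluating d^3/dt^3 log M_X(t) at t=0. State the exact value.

κ_3 = D^3[K](0) = 0

M_X(t) = (e^(t)/2 + 1/2)^3
K_X(t) = log M_X(t) = 3*log(e^(t)/2 + 1/2)
D^3[K](t) = (-3*e^(2*t) + 3*e^(t))/(e^(3*t) + 3*e^(2*t) + 3*e^(t) + 1)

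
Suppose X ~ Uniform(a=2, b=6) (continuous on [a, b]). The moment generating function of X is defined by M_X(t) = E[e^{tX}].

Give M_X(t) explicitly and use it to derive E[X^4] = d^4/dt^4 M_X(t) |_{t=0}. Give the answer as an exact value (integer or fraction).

E[X^4] = M^(4)(0) = 1936/5

M_X(t) = (e^(6*t) - e^(2*t))/(4*t)
M^(4)(t) = (324*t^4*e^(6*t) - 4*t^4*e^(2*t) - 216*t^3*e^(6*t) + 8*t^3*e^(2*t) + 108*t^2*e^(6*t) - 12*t^2*e^(2*t) - 36*t*e^(6*t) + 12*t*e^(2*t) + 6*e^(6*t) - 6*e^(2*t))/t^5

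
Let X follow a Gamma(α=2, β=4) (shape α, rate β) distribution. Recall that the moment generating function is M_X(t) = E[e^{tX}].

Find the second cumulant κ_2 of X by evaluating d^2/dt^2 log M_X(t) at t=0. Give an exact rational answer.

M_X(t) = 16/(4 - t)^2
K_X(t) = log M_X(t) = -2*log(4 - t) + 4*log(2)
K′(t) = -2/(t - 4)
K′′(t) = 2/(t^2 - 8*t + 16)

κ_2 = K′′(0) = 1/8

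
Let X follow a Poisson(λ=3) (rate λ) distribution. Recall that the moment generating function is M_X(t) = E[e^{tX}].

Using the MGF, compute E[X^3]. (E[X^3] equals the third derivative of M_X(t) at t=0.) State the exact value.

E[X^3] = M^(3)(0) = 57

M_X(t) = e^(3*e^(t) - 3)
M^(3)(t) = (27*e^(3*t)*e^(3*e^(t)) + 27*e^(2*t)*e^(3*e^(t)) + 3*e^(t)*e^(3*e^(t)))*e^(-3)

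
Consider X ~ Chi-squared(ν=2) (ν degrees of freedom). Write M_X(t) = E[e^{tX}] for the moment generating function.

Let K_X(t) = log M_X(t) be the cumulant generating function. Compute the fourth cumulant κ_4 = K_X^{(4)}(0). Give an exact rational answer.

M_X(t) = 1/(1 - 2*t)
K_X(t) = log M_X(t) = -log(1 - 2*t)
D^4[K](t) = 96/(16*t^4 - 32*t^3 + 24*t^2 - 8*t + 1)

κ_4 = D^4[K](0) = 96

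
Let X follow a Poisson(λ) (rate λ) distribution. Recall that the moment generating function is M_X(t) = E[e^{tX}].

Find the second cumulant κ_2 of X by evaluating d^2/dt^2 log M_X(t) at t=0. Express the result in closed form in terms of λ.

M_X(t) = e^(λ*(e^(t) - 1))
K_X(t) = log M_X(t) = λ*(e^(t) - 1)
K^(2)(t) = λ*e^(t)

κ_2 = K^(2)(0) = λ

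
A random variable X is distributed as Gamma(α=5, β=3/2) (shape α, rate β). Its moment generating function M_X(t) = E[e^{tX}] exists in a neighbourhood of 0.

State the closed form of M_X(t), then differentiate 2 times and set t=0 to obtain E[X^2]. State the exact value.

M_X(t) = 243/(32*(3/2 - t)^5)
D^2[M](t) = -29160/(128*t^7 - 1344*t^6 + 6048*t^5 - 15120*t^4 + 22680*t^3 - 20412*t^2 + 10206*t - 2187)

E[X^2] = D^2[M](0) = 40/3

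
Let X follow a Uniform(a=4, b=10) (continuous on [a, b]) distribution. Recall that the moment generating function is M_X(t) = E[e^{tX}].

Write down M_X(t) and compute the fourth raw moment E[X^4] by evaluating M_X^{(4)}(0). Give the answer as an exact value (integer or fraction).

M_X(t) = (e^(10*t) - e^(4*t))/(6*t)

E[X^4] = D^4[M](0) = 16496/5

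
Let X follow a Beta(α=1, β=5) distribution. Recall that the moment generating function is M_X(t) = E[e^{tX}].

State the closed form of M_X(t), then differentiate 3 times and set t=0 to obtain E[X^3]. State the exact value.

E[X^3] = D^3[M](0) = 1/56

M_X(t) = ₁F₁(1; 6; t)
D^3[M](t) = ₁F₁(4; 9; t)/56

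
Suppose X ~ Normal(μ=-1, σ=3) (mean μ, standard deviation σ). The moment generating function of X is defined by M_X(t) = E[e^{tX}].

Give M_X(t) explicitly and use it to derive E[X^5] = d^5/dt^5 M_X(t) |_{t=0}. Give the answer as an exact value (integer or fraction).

M_X(t) = e^(9*t^2/2 - t)
D^5[M](t) = (59049*t^5*e^(9*t^2/2) - 32805*t^4*e^(9*t^2/2) + 72900*t^3*e^(9*t^2/2) - 22680*t^2*e^(9*t^2/2) + 13410*t*e^(9*t^2/2) - 1306*e^(9*t^2/2))*e^(-t)

E[X^5] = D^5[M](0) = -1306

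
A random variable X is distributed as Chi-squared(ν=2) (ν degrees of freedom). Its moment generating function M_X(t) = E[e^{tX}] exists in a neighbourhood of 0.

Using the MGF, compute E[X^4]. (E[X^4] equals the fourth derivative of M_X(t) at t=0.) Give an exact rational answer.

M_X(t) = 1/(1 - 2*t)
dM/dt = 2/(4*t^2 - 4*t + 1)
d^2M/dt^2 = -8/(8*t^3 - 12*t^2 + 6*t - 1)
d^3M/dt^3 = 48/(16*t^4 - 32*t^3 + 24*t^2 - 8*t + 1)
d^4M/dt^4 = -384/(32*t^5 - 80*t^4 + 80*t^3 - 40*t^2 + 10*t - 1)

E[X^4] = d^4M/dt^4 |_{t=0} = 384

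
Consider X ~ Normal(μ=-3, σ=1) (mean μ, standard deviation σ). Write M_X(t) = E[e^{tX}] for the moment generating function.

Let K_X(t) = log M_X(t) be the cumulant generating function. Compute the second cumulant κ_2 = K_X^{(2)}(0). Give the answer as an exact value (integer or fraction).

M_X(t) = e^(t^2/2 - 3*t)
K_X(t) = log M_X(t) = t^2/2 - 3*t
K′(t) = t - 3
K′′(t) = 1

κ_2 = K′′(0) = 1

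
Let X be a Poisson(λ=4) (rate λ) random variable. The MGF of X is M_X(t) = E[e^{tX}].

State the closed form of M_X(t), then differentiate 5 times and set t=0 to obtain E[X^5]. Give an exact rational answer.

E[X^5] = d^5M/dt^5 |_{t=0} = 5428

M_X(t) = e^(4*e^(t) - 4)
dM/dt = 4*e^(-4)*e^(t)*e^(4*e^(t))
d^2M/dt^2 = (16*e^(2*t)*e^(4*e^(t)) + 4*e^(t)*e^(4*e^(t)))*e^(-4)
d^3M/dt^3 = (64*e^(3*t)*e^(4*e^(t)) + 48*e^(2*t)*e^(4*e^(t)) + 4*e^(t)*e^(4*e^(t)))*e^(-4)
d^4M/dt^4 = (256*e^(4*t)*e^(4*e^(t)) + 384*e^(3*t)*e^(4*e^(t)) + 112*e^(2*t)*e^(4*e^(t)) + 4*e^(t)*e^(4*e^(t)))*e^(-4)
d^5M/dt^5 = (1024*e^(5*t)*e^(4*e^(t)) + 2560*e^(4*t)*e^(4*e^(t)) + 1600*e^(3*t)*e^(4*e^(t)) + 240*e^(2*t)*e^(4*e^(t)) + 4*e^(t)*e^(4*e^(t)))*e^(-4)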